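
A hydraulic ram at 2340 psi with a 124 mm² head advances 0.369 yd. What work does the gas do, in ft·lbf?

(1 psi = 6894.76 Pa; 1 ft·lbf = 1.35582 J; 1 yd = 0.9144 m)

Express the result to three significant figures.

498 ft·lbf

2340 psi → 1.61337×10⁷ Pa
124 mm² → 1.24×10⁻⁴ m²
F = P × A = 1.61337×10⁷ × 1.24×10⁻⁴ = 2000.58 N
0.369 yd → 0.337414 m
W = F × d = 2000.58 × 0.337414 = 675.024 J
In ft·lbf: 675.024 / 1.35582 = 497.871 ft·lbf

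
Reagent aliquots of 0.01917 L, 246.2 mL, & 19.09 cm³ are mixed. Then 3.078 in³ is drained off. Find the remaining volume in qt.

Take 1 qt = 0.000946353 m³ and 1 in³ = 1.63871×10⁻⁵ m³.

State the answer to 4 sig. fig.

0.2473 qt

0.01917 L × 0.001 = 1.917×10⁻⁵ m³
246.2 mL × 10⁻⁶ = 2.462×10⁻⁴ m³
19.09 cm³ × 10⁻⁶ = 1.909×10⁻⁵ m³
3.078 in³ × 1.63871×10⁻⁵ = 5.04395×10⁻⁵ m³
Net: 1.917×10⁻⁵ + 2.462×10⁻⁴ + 1.909×10⁻⁵ − 5.04395×10⁻⁵ = 2.34021×10⁻⁴ m³
In qt: 2.34021×10⁻⁴ / 0.000946353 = 0.247287 qt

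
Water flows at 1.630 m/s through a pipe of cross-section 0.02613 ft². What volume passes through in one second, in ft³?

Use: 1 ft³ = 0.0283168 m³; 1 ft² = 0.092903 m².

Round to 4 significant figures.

0.02613 ft² × 0.092903 → 0.00242756 m²
V = v × A × t = 1.63 m/s × 0.00242756 m² × 1 s = 0.00395692 m³
0.00395692 m³ ÷ (0.0283168 m³/ft³) = 0.139738 ft³

0.1397 ft³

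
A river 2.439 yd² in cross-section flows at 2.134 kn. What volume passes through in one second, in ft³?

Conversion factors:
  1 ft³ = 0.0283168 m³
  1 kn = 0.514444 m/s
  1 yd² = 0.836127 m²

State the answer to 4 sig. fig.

79.06 ft³

2.134 kn × 0.514444 = 1.09782 m/s
2.439 yd² × 0.836127 = 2.03931 m²
V = v × A × t = 1.09782 m/s × 2.03931 m² × 1 s = 2.2388 m³
2.2388 m³ ÷ (0.0283168 m³/ft³) = 79.0626 ft³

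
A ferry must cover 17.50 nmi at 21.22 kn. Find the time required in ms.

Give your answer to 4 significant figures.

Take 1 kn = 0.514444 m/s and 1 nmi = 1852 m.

2.969×10⁶ ms

17.50 nmi × 1852 → 32410 m
21.22 kn × 0.514444 → 10.9165 m/s
t = d / v = 32410 m / 10.9165 m/s = 2968.9 s
2968.9 s ÷ (0.001 s/ms) = 2.9689×10⁶ ms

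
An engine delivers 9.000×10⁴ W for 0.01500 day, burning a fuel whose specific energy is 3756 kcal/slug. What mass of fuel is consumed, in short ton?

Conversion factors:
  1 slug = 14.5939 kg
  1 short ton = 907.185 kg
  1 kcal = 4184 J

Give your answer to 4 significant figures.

0.1194 short ton

0.01500 day → 1296 s
E = P × t = 90000 × 1296 = 1.1664×10⁸ J
3756 kcal/slug → 1.07683×10⁶ J/kg
m = E / e_s = 1.1664×10⁸ / 1.07683×10⁶ = 108.318 kg
In short ton: 108.318 / 907.185 = 0.1194 short ton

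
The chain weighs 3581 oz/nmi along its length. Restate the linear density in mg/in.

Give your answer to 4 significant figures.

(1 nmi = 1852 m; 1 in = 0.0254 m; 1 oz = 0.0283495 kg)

3581 oz/nmi × 0.0283495 kg/oz ÷ 1852 m/nmi = 0.0548162 kg/m
0.0548162 kg/m ÷ 10⁻⁶ kg/mg × 0.0254 m/in = 1392.33 mg/in

1392 mg/in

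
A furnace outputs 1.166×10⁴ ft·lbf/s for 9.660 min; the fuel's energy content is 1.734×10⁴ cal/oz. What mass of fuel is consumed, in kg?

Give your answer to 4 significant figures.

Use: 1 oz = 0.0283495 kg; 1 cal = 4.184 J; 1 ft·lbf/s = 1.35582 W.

1.166×10⁴ ft·lbf/s → 15808.9 W
9.660 min → 579.6 s
E = P × t = 15808.9 × 579.6 = 9.16284×10⁶ J
1.734×10⁴ cal/oz → 2.55915×10⁶ J/kg
m = E / e_s = 9.16284×10⁶ / 2.55915×10⁶ = 3.58042 kg

3.580 kg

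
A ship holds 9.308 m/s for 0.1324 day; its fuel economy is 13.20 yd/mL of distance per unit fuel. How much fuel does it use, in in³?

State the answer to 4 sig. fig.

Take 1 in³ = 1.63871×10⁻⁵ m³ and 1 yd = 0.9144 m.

538.3 in³

0.1324 day → 11439.4 s
d = v × t = 9.308 × 11439.4 = 106478 m
13.20 yd/mL → 1.20701×10⁷ m/m³
V = d / (distance per unit fuel) = 106478 / 1.20701×10⁷ = 0.00882163 m³
In in³: 0.00882163 / 1.63871×10⁻⁵ = 538.328 in³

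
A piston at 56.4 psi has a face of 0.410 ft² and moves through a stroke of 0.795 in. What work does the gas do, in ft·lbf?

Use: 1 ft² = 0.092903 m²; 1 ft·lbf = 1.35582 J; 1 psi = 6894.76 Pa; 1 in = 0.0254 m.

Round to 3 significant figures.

56.4 psi → 388864 Pa
0.410 ft² → 0.0380902 m²
F = P × A = 388864 × 0.0380902 = 14811.9 N
0.795 in → 0.020193 m
W = F × d = 14811.9 × 0.020193 = 299.097 J
In ft·lbf: 299.097 / 1.35582 = 220.602 ft·lbf

221 ft·lbf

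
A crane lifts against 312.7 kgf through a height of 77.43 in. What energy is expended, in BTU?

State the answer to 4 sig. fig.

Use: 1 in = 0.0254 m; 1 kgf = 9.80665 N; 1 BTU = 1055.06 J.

312.7 kgf × 9.80665 → 3066.54 N
77.43 in × 0.0254 → 1.96672 m
W = F × d = 3066.54 N × 1.96672 m = 6031.03 J
6031.03 J ÷ (1055.06 J/BTU) = 5.71629 BTU

5.716 BTU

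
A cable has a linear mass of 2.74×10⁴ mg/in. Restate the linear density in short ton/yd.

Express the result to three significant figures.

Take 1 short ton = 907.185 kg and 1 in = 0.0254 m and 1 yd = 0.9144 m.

0.00109 short ton/yd

2.74×10⁴ mg/in × 10⁻⁶ kg/mg ÷ 0.0254 m/in = 1.07874 kg/m
1.07874 kg/m ÷ 907.185 kg/short ton × 0.9144 m/yd = 0.00108732 short ton/yd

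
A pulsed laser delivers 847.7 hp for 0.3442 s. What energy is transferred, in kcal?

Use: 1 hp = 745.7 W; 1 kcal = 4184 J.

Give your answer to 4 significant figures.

52.00 kcal

847.7 hp × 745.7 = 632130 W
E = P × t = 632130 W × 0.3442 s = 217579 J
217579 J ÷ (4184 J/kcal) = 52.0026 kcal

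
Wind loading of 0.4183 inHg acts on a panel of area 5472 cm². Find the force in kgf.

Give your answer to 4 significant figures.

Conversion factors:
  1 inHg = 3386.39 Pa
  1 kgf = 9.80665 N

79.04 kgf

0.4183 inHg × 3386.39 = 1416.53 Pa
5472 cm² × 0.0001 = 0.5472 m²
F = P × A = 1416.53 Pa × 0.5472 m² = 775.125 N
775.125 N ÷ (9.80665 N/kgf) = 79.0408 kgf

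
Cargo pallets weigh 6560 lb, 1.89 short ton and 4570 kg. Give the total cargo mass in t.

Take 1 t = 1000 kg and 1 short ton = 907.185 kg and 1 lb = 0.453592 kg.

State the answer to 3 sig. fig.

9.26 t

6560 lb × 0.453592 = 2975.56 kg
1.89 short ton × 907.185 = 1714.58 kg
4570 kg (already kg)
Total: 2975.56 + 1714.58 + 4570 = 9260.14 kg
In t: 9260.14 / 1000 = 9.26014 t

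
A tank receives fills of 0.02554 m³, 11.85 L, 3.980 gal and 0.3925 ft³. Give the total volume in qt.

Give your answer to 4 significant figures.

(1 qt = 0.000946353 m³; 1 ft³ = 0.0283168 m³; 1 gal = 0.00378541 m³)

67.17 qt

0.02554 m³ (already m³)
11.85 L × 0.001 = 0.01185 m³
3.980 gal × 0.00378541 = 0.0150659 m³
0.3925 ft³ × 0.0283168 = 0.0111143 m³
Combined: 0.02554 + 0.01185 + 0.0150659 + 0.0111143 = 0.0635702 m³
In qt: 0.0635702 / 0.000946353 = 67.1739 qt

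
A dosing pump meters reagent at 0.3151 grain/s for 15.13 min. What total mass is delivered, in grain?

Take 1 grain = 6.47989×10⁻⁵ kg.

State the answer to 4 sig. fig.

286.0 grain

0.3151 grain/s → 2.04181×10⁻⁵ kg/s
15.13 min → 907.8 s
m = ṁ × t = 2.04181×10⁻⁵ × 907.8 = 0.0185356 kg
In grain: 0.0185356 / 6.47989×10⁻⁵ = 286.048 grain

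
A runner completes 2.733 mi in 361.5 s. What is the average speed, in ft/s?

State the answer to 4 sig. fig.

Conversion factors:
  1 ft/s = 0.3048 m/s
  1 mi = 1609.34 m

39.92 ft/s

2.733 mi × 1609.34 → 4398.33 m
v = d / t = 4398.33 m / 361.5 s = 12.1669 m/s
12.1669 m/s ÷ (0.3048 m/s/ft/s) = 39.9177 ft/s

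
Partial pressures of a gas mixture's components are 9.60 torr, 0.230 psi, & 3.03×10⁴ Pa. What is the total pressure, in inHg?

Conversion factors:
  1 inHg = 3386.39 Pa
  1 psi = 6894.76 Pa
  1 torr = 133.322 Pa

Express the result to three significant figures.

9.79 inHg

9.60 torr × 133.322 = 1279.89 Pa
0.230 psi × 6894.76 = 1585.79 Pa
3.03×10⁴ Pa (already Pa)
Sum: 1279.89 + 1585.79 + 30300 = 33165.7 Pa
In inHg: 33165.7 / 3386.39 = 9.79382 inHg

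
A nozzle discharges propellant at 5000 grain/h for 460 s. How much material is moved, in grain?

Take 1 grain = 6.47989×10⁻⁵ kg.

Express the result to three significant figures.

5000 grain/h → 8.99985×10⁻⁵ kg/s
m = ṁ × t = 8.99985×10⁻⁵ × 460 = 0.0413993 kg
In grain: 0.0413993 / 6.47989×10⁻⁵ = 638.889 grain

639 grain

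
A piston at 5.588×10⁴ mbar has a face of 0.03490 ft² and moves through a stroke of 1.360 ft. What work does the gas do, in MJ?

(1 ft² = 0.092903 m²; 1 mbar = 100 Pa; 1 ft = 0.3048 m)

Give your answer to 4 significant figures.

0.007510 MJ

5.588×10⁴ mbar → 5.588×10⁶ Pa
0.03490 ft² → 0.00324231 m²
F = P × A = 5.588×10⁶ × 0.00324231 = 18118 N
1.360 ft → 0.414528 m
W = F × d = 18118 × 0.414528 = 7510.42 J
In MJ: 7510.42 / 1000000 = 0.00751042 MJ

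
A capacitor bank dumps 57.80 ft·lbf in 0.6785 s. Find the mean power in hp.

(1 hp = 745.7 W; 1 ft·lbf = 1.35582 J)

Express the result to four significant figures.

57.80 ft·lbf × 1.35582 → 78.3664 J
P = E / t = 78.3664 J / 0.6785 s = 115.499 W
115.499 W ÷ (745.7 W/hp) = 0.154887 hp

0.1549 hp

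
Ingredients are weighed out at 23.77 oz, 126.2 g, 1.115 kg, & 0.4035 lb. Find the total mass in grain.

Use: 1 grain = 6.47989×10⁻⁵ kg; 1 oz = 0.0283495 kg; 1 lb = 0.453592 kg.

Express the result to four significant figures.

23.77 oz × 0.0283495 → 0.673868 kg
126.2 g × 0.001 → 0.1262 kg
1.115 kg (already kg)
0.4035 lb × 0.453592 → 0.183024 kg
Total: 0.673868 + 0.1262 + 1.115 + 0.183024 = 2.09809 kg
In grain: 2.09809 / 6.47989×10⁻⁵ = 32378.5 grain

3.238×10⁴ grain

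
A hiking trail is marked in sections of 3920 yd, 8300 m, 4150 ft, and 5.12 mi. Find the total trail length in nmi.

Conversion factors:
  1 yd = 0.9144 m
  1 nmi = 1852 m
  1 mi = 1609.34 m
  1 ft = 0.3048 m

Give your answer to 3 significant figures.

11.5 nmi

3920 yd × 0.9144 → 3584.45 m
8300 m (already m)
4150 ft × 0.3048 → 1264.92 m
5.12 mi × 1609.34 → 8239.82 m
Combined: 3584.45 + 8300 + 1264.92 + 8239.82 = 21389.2 m
In nmi: 21389.2 / 1852 = 11.5492 nmi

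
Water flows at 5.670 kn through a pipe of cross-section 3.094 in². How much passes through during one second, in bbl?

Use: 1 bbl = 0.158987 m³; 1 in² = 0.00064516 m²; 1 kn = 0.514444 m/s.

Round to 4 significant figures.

0.03662 bbl

5.670 kn × 0.514444 → 2.9169 m/s
3.094 in² × 0.00064516 → 0.00199613 m²
V = v × A × t = 2.9169 m/s × 0.00199613 m² × 1 s = 0.00582251 m³
0.00582251 m³ ÷ (0.158987 m³/bbl) = 0.0366226 bbl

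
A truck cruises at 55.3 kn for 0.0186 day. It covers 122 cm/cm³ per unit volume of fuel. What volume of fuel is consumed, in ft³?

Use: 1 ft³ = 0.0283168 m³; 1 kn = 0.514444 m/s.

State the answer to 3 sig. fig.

1.32 ft³

55.3 kn → 28.4488 m/s
0.0186 day → 1607.04 s
d = v × t = 28.4488 × 1607.04 = 45718.4 m
122 cm/cm³ → 1.22×10⁶ m/m³
V = d / (distance per unit fuel) = 45718.4 / 1.22×10⁶ = 0.0374741 m³
In ft³: 0.0374741 / 0.0283168 = 1.32339 ft³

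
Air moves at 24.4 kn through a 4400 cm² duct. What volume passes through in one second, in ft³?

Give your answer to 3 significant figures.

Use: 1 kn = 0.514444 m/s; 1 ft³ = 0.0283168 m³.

195 ft³

24.4 kn × 0.514444 = 12.5524 m/s
4400 cm² × 0.0001 = 0.44 m²
V = v × A × t = 12.5524 m/s × 0.44 m² × 1 s = 5.52306 m³
5.52306 m³ ÷ (0.0283168 m³/ft³) = 195.045 ft³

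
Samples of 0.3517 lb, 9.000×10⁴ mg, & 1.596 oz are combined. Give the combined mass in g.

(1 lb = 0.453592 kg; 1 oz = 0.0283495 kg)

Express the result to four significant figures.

294.8 g

0.3517 lb × 0.453592 = 0.159528 kg
9.000×10⁴ mg × 10⁻⁶ = 0.09 kg
1.596 oz × 0.0283495 = 0.0452458 kg
Sum: 0.159528 + 0.09 + 0.0452458 = 0.294774 kg
In g: 0.294774 / 0.001 = 294.774 g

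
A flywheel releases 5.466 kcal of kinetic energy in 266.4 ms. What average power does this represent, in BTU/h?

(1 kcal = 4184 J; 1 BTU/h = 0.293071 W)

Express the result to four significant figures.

5.466 kcal × 4184 → 22869.7 J
266.4 ms × 0.001 → 0.2664 s
P = E / t = 22869.7 J / 0.2664 s = 85847.2 W
85847.2 W ÷ (0.293071 W/BTU/h) = 292923 BTU/h

2.929×10⁵ BTU/h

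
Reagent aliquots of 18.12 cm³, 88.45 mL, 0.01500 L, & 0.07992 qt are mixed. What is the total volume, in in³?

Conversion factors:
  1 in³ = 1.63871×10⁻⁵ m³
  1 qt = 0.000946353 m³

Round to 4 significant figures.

12.03 in³

18.12 cm³ × 10⁻⁶ = 1.812×10⁻⁵ m³
88.45 mL × 10⁻⁶ = 8.845×10⁻⁵ m³
0.01500 L × 0.001 = 1.5×10⁻⁵ m³
0.07992 qt × 0.000946353 = 7.56325×10⁻⁵ m³
Total: 1.812×10⁻⁵ + 8.845×10⁻⁵ + 1.5×10⁻⁵ + 7.56325×10⁻⁵ = 1.97202×10⁻⁴ m³
In in³: 1.97202×10⁻⁴ / 1.63871×10⁻⁵ = 12.034 in³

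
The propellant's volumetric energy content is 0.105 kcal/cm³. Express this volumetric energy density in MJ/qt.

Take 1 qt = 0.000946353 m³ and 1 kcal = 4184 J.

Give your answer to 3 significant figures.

0.105 kcal/cm³ × 4184 J/kcal ÷ 10⁻⁶ m³/cm³ = 4.3932×10⁸ J/m³
4.3932×10⁸ J/m³ ÷ 1000000 J/MJ × 0.000946353 m³/qt = 0.415752 MJ/qt

0.416 MJ/qt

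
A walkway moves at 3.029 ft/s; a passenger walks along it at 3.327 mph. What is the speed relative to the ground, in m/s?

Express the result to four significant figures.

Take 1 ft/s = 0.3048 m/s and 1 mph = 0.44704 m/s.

2.411 m/s

3.029 ft/s × 0.3048 = 0.923239 m/s
3.327 mph × 0.44704 = 1.4873 m/s
Combined: 0.923239 + 1.4873 = 2.41054 m/s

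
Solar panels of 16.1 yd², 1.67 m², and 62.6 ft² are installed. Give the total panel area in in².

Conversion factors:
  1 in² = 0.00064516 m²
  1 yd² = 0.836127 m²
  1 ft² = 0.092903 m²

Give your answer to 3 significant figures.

3.25×10⁴ in²

16.1 yd² × 0.836127 = 13.4616 m²
1.67 m² (already m²)
62.6 ft² × 0.092903 = 5.81573 m²
Combined: 13.4616 + 1.67 + 5.81573 = 20.9473 m²
In in²: 20.9473 / 0.00064516 = 32468.4 in²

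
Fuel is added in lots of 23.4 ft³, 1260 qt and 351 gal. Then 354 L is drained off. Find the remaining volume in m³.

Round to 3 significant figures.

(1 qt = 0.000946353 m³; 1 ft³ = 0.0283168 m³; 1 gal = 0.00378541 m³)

2.83 m³

23.4 ft³ × 0.0283168 = 0.662613 m³
1260 qt × 0.000946353 = 1.1924 m³
351 gal × 0.00378541 = 1.32868 m³
354 L × 0.001 = 0.354 m³
Net: 0.662613 + 1.1924 + 1.32868 − 0.354 = 2.82969 m³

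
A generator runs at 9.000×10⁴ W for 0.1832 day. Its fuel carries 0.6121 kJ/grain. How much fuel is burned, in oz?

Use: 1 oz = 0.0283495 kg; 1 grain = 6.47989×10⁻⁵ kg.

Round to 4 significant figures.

0.1832 day → 15828.5 s
E = P × t = 90000 × 15828.5 = 1.42456×10⁹ J
0.6121 kJ/grain → 9.44615×10⁶ J/kg
m = E / e_s = 1.42456×10⁹ / 9.44615×10⁶ = 150.809 kg
In oz: 150.809 / 0.0283495 = 5319.64 oz

5320 oz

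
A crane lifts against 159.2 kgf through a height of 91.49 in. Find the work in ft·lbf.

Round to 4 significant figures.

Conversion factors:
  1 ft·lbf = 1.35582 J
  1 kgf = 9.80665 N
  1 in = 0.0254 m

2676 ft·lbf

159.2 kgf × 9.80665 = 1561.22 N
91.49 in × 0.0254 = 2.32385 m
W = F × d = 1561.22 N × 2.32385 m = 3628.04 J
3628.04 J ÷ (1.35582 J/ft·lbf) = 2675.9 ft·lbf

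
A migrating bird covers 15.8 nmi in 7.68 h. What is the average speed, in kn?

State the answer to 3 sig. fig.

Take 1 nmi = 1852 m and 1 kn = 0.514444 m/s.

2.06 kn

15.8 nmi × 1852 = 29261.6 m
7.68 h × 3600 = 27648 s
v = d / t = 29261.6 m / 27648 s = 1.05836 m/s
1.05836 m/s ÷ (0.514444 m/s/kn) = 2.05729 kn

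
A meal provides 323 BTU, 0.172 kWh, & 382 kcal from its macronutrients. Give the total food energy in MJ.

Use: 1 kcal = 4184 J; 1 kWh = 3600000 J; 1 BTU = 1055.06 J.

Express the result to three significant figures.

2.56 MJ

323 BTU × 1055.06 = 340784 J
0.172 kWh × 3600000 = 619200 J
382 kcal × 4184 = 1.59829×10⁶ J
Total: 340784 + 619200 + 1.59829×10⁶ = 2.55827×10⁶ J
In MJ: 2.55827×10⁶ / 1000000 = 2.55827 MJ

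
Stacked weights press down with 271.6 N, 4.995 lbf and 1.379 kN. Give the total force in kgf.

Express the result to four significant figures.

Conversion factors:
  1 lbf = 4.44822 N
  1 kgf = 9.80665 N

170.6 kgf

271.6 N (already N)
4.995 lbf × 4.44822 → 22.2189 N
1.379 kN × 1000 → 1379 N
Total: 271.6 + 22.2189 + 1379 = 1672.82 N
In kgf: 1672.82 / 9.80665 = 170.58 kgf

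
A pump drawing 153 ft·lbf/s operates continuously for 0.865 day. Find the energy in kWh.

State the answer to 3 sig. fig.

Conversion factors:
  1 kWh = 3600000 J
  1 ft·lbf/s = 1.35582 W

153 ft·lbf/s × 1.35582 → 207.44 W
0.865 day × 86400 → 74736 s
E = P × t = 207.44 W × 74736 s = 1.55032×10⁷ J
1.55032×10⁷ J ÷ (3600000 J/kWh) = 4.30644 kWh

4.31 kWh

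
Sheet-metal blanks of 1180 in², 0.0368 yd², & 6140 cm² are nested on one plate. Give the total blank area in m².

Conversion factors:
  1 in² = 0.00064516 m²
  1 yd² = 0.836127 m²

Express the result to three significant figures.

1180 in² × 0.00064516 → 0.761289 m²
0.0368 yd² × 0.836127 → 0.0307695 m²
6140 cm² × 0.0001 → 0.614 m²
Combined: 0.761289 + 0.0307695 + 0.614 = 1.40606 m²

1.41 m²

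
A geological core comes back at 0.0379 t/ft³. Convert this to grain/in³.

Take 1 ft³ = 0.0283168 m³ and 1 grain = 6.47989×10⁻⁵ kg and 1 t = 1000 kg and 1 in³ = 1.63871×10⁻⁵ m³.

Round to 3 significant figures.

338 grain/in³

0.0379 t/ft³ × 1000 kg/t ÷ 0.0283168 m³/ft³ = 1338.43 kg/m³
1338.43 kg/m³ ÷ 6.47989×10⁻⁵ kg/grain × 1.63871×10⁻⁵ m³/in³ = 338.478 grain/in³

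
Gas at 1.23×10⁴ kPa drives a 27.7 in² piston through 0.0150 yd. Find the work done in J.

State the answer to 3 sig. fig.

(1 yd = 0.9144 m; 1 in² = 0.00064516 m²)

1.23×10⁴ kPa → 1.23×10⁷ Pa
27.7 in² → 0.0178709 m²
F = P × A = 1.23×10⁷ × 0.0178709 = 219812 N
0.0150 yd → 0.013716 m
W = F × d = 219812 × 0.013716 = 3014.94 J

3010 J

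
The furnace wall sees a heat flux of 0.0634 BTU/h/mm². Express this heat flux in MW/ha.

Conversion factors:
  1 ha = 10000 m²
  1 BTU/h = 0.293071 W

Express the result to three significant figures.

0.0634 BTU/h/mm² × 0.293071 W/BTU/h ÷ 10⁻⁶ m²/mm² = 18580.7 W/m²
18580.7 W/m² ÷ 1000000 W/MW × 10000 m²/ha = 185.807 MW/ha

186 MW/ha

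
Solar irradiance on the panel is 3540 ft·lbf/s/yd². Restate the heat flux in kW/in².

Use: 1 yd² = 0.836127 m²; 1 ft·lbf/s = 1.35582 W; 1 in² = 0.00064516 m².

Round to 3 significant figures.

3540 ft·lbf/s/yd² × 1.35582 W/ft·lbf/s ÷ 0.836127 m²/yd² = 5740.28 W/m²
5740.28 W/m² ÷ 1000 W/kW × 0.00064516 m²/in² = 0.0037034 kW/in²

0.00370 kW/in²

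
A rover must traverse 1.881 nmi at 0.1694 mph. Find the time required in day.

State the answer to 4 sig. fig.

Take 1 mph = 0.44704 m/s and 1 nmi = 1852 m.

0.5324 day

1.881 nmi × 1852 = 3483.61 m
0.1694 mph × 0.44704 = 0.0757286 m/s
t = d / v = 3483.61 m / 0.0757286 m/s = 46001.2 s
46001.2 s ÷ (86400 s/day) = 0.532421 day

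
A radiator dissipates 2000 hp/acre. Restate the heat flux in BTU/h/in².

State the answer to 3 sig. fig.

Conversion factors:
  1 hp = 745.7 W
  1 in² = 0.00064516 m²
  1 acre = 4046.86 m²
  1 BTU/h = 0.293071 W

2000 hp/acre × 745.7 W/hp ÷ 4046.86 m²/acre = 368.533 W/m²
368.533 W/m² ÷ 0.293071 W/BTU/h × 0.00064516 m²/in² = 0.81128 BTU/h/in²

0.811 BTU/h/in²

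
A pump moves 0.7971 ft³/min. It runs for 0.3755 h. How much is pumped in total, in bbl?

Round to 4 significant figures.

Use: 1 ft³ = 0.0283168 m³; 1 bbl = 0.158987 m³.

3.199 bbl

0.7971 ft³/min → 3.76189×10⁻⁴ m³/s
0.3755 h → 1351.8 s
V = Q × t = 3.76189×10⁻⁴ × 1351.8 = 0.508532 m³
In bbl: 0.508532 / 0.158987 = 3.19858 bbl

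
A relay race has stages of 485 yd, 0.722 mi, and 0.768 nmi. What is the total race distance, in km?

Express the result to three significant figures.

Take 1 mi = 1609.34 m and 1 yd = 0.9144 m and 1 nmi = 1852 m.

485 yd × 0.9144 = 443.484 m
0.722 mi × 1609.34 = 1161.94 m
0.768 nmi × 1852 = 1422.34 m
Total: 443.484 + 1161.94 + 1422.34 = 3027.76 m
In km: 3027.76 / 1000 = 3.02776 km

3.03 km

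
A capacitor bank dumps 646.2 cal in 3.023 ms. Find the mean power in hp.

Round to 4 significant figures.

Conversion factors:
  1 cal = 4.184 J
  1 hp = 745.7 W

1199 hp

646.2 cal × 4.184 → 2703.7 J
3.023 ms × 0.001 → 0.003023 s
P = E / t = 2703.7 J / 0.003023 s = 894376 W
894376 W ÷ (745.7 W/hp) = 1199.38 hp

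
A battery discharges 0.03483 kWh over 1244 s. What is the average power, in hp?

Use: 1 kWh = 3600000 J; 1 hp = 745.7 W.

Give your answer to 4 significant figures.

0.03483 kWh × 3600000 = 125388 J
P = E / t = 125388 J / 1244 s = 100.794 W
100.794 W ÷ (745.7 W/hp) = 0.135167 hp

0.1352 hp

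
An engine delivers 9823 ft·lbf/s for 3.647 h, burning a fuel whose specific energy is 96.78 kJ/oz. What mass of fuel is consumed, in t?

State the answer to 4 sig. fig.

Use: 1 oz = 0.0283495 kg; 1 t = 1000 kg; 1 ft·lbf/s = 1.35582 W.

0.05122 t

9823 ft·lbf/s → 13318.2 W
3.647 h → 13129.2 s
E = P × t = 13318.2 × 13129.2 = 1.74857×10⁸ J
96.78 kJ/oz → 3.41382×10⁶ J/kg
m = E / e_s = 1.74857×10⁸ / 3.41382×10⁶ = 51.2203 kg
In t: 51.2203 / 1000 = 0.0512203 t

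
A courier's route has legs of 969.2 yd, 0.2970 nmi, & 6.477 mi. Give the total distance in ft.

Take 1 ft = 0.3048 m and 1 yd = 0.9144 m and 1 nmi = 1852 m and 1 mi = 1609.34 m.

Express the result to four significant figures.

969.2 yd × 0.9144 = 886.236 m
0.2970 nmi × 1852 = 550.044 m
6.477 mi × 1609.34 = 10423.7 m
Total: 886.236 + 550.044 + 10423.7 = 11860 m
In ft: 11860 / 0.3048 = 38910.8 ft

3.891×10⁴ ft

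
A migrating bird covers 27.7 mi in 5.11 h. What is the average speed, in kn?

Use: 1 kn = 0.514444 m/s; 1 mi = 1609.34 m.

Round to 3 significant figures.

4.71 kn

27.7 mi × 1609.34 → 44578.7 m
5.11 h × 3600 → 18396 s
v = d / t = 44578.7 m / 18396 s = 2.42328 m/s
2.42328 m/s ÷ (0.514444 m/s/kn) = 4.71048 kn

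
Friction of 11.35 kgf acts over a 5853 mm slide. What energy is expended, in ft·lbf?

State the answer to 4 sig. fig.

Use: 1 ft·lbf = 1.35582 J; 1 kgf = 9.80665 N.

480.5 ft·lbf

11.35 kgf × 9.80665 → 111.305 N
5853 mm × 0.001 → 5.853 m
W = F × d = 111.305 N × 5.853 m = 651.468 J
651.468 J ÷ (1.35582 J/ft·lbf) = 480.497 ft·lbf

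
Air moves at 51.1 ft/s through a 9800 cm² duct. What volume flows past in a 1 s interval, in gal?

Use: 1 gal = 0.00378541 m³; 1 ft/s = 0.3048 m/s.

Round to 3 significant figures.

51.1 ft/s × 0.3048 → 15.5753 m/s
9800 cm² × 0.0001 → 0.98 m²
V = v × A × t = 15.5753 m/s × 0.98 m² × 1 s = 15.2638 m³
15.2638 m³ ÷ (0.00378541 m³/gal) = 4032.27 gal

4030 gal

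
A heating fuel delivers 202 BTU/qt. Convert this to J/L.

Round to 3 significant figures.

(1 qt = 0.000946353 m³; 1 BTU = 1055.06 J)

2.25×10⁵ J/L

202 BTU/qt × 1055.06 J/BTU ÷ 0.000946353 m³/qt = 2.25204×10⁸ J/m³
2.25204×10⁸ J/m³ × 0.001 m³/L = 225204 J/L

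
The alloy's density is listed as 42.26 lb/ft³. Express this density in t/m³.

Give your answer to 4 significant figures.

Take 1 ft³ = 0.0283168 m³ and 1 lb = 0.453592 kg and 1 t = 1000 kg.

42.26 lb/ft³ × 0.453592 kg/lb ÷ 0.0283168 m³/ft³ = 676.941 kg/m³
676.941 kg/m³ ÷ 1000 kg/t = 0.676941 t/m³

0.6769 t/m³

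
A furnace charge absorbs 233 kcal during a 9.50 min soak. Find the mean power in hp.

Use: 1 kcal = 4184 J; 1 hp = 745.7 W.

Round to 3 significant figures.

233 kcal × 4184 = 974872 J
9.50 min × 60 = 570 s
P = E / t = 974872 J / 570 s = 1710.3 W
1710.3 W ÷ (745.7 W/hp) = 2.29355 hp

2.29 hp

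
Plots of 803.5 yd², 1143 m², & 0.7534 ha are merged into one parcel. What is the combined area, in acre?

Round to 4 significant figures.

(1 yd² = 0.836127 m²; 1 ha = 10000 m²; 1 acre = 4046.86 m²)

803.5 yd² × 0.836127 → 671.828 m²
1143 m² (already m²)
0.7534 ha × 10000 → 7534 m²
Combined: 671.828 + 1143 + 7534 = 9348.83 m²
In acre: 9348.83 / 4046.86 = 2.31014 acre

2.310 acre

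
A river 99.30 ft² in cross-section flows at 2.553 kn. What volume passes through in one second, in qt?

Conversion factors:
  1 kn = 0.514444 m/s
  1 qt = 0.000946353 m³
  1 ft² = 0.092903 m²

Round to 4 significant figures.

2.553 kn × 0.514444 → 1.31338 m/s
99.30 ft² × 0.092903 → 9.22527 m²
V = v × A × t = 1.31338 m/s × 9.22527 m² × 1 s = 12.1163 m³
12.1163 m³ ÷ (0.000946353 m³/qt) = 12803.2 qt

1.280×10⁴ qt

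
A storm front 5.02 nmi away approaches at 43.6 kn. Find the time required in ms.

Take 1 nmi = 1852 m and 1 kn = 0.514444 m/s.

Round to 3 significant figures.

5.02 nmi × 1852 = 9297.04 m
43.6 kn × 0.514444 = 22.4298 m/s
t = d / v = 9297.04 m / 22.4298 m/s = 414.495 s
414.495 s ÷ (0.001 s/ms) = 414495 ms

4.14×10⁵ ms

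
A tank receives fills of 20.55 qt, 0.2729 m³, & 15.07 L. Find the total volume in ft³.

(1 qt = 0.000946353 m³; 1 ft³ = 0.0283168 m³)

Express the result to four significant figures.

10.86 ft³

20.55 qt × 0.000946353 = 0.0194476 m³
0.2729 m³ (already m³)
15.07 L × 0.001 = 0.01507 m³
Combined: 0.0194476 + 0.2729 + 0.01507 = 0.307418 m³
In ft³: 0.307418 / 0.0283168 = 10.8564 ft³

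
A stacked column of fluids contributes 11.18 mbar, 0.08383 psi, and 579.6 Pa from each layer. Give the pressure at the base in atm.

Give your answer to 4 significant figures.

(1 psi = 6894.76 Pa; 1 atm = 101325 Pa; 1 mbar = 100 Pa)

11.18 mbar × 100 → 1118 Pa
0.08383 psi × 6894.76 → 577.988 Pa
579.6 Pa (already Pa)
Total: 1118 + 577.988 + 579.6 = 2275.59 Pa
In atm: 2275.59 / 101325 = 0.0224583 atm

0.02246 atm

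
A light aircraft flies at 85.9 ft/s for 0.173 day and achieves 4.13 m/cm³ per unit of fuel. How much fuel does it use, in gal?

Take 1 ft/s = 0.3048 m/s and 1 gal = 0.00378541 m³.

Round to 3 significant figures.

85.9 ft/s → 26.1823 m/s
0.173 day → 14947.2 s
d = v × t = 26.1823 × 14947.2 = 391352 m
4.13 m/cm³ → 4.13×10⁶ m/m³
V = d / (distance per unit fuel) = 391352 / 4.13×10⁶ = 0.0947584 m³
In gal: 0.0947584 / 0.00378541 = 25.0325 gal

25.0 gal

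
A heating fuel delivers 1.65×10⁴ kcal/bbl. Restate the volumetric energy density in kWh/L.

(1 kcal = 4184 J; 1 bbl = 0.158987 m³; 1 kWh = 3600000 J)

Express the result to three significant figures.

1.65×10⁴ kcal/bbl × 4184 J/kcal ÷ 0.158987 m³/bbl = 4.34224×10⁸ J/m³
4.34224×10⁸ J/m³ ÷ 3600000 J/kWh × 0.001 m³/L = 0.120618 kWh/L

0.121 kWh/L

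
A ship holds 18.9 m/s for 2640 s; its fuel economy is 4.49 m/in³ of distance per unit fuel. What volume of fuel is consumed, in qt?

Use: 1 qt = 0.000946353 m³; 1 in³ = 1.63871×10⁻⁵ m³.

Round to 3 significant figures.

192 qt

d = v × t = 18.9 × 2640 = 49896 m
4.49 m/in³ → 273996 m/m³
V = d / (distance per unit fuel) = 49896 / 273996 = 0.182105 m³
In qt: 0.182105 / 0.000946353 = 192.428 qt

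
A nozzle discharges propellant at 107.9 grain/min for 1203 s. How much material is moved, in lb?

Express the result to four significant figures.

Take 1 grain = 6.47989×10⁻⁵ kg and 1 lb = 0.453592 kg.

0.3091 lb

107.9 grain/min → 1.1653×10⁻⁴ kg/s
m = ṁ × t = 1.1653×10⁻⁴ × 1203 = 0.140186 kg
In lb: 0.140186 / 0.453592 = 0.309057 lb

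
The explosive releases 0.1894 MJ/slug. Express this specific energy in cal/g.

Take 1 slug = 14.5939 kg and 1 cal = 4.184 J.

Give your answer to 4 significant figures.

0.1894 MJ/slug × 1000000 J/MJ ÷ 14.5939 kg/slug = 12978 J/kg
12978 J/kg ÷ 4.184 J/cal × 0.001 kg/g = 3.10182 cal/g

3.102 cal/g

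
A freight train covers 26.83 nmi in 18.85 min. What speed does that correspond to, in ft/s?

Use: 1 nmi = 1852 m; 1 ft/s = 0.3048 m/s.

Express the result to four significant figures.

26.83 nmi × 1852 = 49689.2 m
18.85 min × 60 = 1131 s
v = d / t = 49689.2 m / 1131 s = 43.9339 m/s
43.9339 m/s ÷ (0.3048 m/s/ft/s) = 144.14 ft/s

144.1 ft/s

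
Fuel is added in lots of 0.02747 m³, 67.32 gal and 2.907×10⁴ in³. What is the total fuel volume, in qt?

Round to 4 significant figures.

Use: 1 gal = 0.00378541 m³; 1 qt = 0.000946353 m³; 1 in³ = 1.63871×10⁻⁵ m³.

0.02747 m³ (already m³)
67.32 gal × 0.00378541 → 0.254834 m³
2.907×10⁴ in³ × 1.63871×10⁻⁵ → 0.476373 m³
Total: 0.02747 + 0.254834 + 0.476373 = 0.758677 m³
In qt: 0.758677 / 0.000946353 = 801.685 qt

801.7 qt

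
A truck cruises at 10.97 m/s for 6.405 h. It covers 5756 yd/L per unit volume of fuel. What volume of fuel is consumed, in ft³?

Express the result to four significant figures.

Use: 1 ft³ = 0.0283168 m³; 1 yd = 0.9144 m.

1.697 ft³

6.405 h → 23058 s
d = v × t = 10.97 × 23058 = 252946 m
5756 yd/L → 5.26329×10⁶ m/m³
V = d / (distance per unit fuel) = 252946 / 5.26329×10⁶ = 0.0480585 m³
In ft³: 0.0480585 / 0.0283168 = 1.69717 ft³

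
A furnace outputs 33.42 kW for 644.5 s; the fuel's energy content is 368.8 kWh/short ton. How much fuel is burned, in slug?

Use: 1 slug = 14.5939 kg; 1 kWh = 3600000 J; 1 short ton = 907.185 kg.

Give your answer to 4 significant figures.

1.008 slug

33.42 kW → 33420 W
E = P × t = 33420 × 644.5 = 2.15392×10⁷ J
368.8 kWh/short ton → 1.46352×10⁶ J/kg
m = E / e_s = 2.15392×10⁷ / 1.46352×10⁶ = 14.7174 kg
In slug: 14.7174 / 14.5939 = 1.00846 slug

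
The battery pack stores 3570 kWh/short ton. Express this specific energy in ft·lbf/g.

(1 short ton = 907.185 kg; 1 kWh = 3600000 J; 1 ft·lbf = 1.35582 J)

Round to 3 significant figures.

1.04×10⁴ ft·lbf/g

3570 kWh/short ton × 3600000 J/kWh ÷ 907.185 kg/short ton = 1.41669×10⁷ J/kg
1.41669×10⁷ J/kg ÷ 1.35582 J/ft·lbf × 0.001 kg/g = 10449 ft·lbf/g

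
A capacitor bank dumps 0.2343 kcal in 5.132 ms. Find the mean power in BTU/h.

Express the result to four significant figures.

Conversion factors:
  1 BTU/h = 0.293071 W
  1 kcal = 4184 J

0.2343 kcal × 4184 → 980.311 J
5.132 ms × 0.001 → 0.005132 s
P = E / t = 980.311 J / 0.005132 s = 191019 W
191019 W ÷ (0.293071 W/BTU/h) = 651784 BTU/h

6.518×10⁵ BTU/h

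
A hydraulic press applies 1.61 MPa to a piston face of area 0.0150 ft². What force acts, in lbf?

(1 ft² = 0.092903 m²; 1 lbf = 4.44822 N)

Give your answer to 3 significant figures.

504 lbf

1.61 MPa × 1000000 → 1.61×10⁶ Pa
0.0150 ft² × 0.092903 → 0.00139354 m²
F = P × A = 1.61×10⁶ Pa × 0.00139354 m² = 2243.6 N
2243.6 N ÷ (4.44822 N/lbf) = 504.382 lbf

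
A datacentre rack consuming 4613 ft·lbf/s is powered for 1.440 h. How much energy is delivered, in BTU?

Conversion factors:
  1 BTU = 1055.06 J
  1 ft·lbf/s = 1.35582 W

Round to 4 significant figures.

4613 ft·lbf/s × 1.35582 → 6254.4 W
1.440 h × 3600 → 5184 s
E = P × t = 6254.4 W × 5184 s = 3.24228×10⁷ J
3.24228×10⁷ J ÷ (1055.06 J/BTU) = 30730.8 BTU

3.073×10⁴ BTU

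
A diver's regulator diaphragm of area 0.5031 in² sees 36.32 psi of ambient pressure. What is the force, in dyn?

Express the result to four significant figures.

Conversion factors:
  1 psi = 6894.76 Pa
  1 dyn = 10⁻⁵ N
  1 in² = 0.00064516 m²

8.128×10⁶ dyn

36.32 psi × 6894.76 → 250418 Pa
0.5031 in² × 0.00064516 → 3.2458×10⁻⁴ m²
F = P × A = 250418 Pa × 3.2458×10⁻⁴ m² = 81.2807 N
81.2807 N ÷ (10⁻⁵ N/dyn) = 8.12807×10⁶ dyn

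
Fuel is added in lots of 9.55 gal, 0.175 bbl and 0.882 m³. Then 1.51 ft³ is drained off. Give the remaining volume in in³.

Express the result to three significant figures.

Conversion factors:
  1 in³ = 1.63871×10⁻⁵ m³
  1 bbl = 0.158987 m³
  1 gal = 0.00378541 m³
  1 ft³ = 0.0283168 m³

9.55 gal × 0.00378541 = 0.0361507 m³
0.175 bbl × 0.158987 = 0.0278227 m³
0.882 m³ (already m³)
1.51 ft³ × 0.0283168 = 0.0427584 m³
Result: 0.0361507 + 0.0278227 + 0.882 − 0.0427584 = 0.903215 m³
In in³: 0.903215 / 1.63871×10⁻⁵ = 55117.4 in³

5.51×10⁴ in³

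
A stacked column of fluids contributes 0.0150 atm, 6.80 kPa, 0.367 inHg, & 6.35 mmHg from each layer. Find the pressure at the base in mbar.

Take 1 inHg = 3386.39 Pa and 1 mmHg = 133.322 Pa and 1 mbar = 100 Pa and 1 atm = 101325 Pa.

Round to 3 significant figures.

0.0150 atm × 101325 = 1519.88 Pa
6.80 kPa × 1000 = 6800 Pa
0.367 inHg × 3386.39 = 1242.81 Pa
6.35 mmHg × 133.322 = 846.595 Pa
Combined: 1519.88 + 6800 + 1242.81 + 846.595 = 10409.3 Pa
In mbar: 10409.3 / 100 = 104.093 mbar

104 mbar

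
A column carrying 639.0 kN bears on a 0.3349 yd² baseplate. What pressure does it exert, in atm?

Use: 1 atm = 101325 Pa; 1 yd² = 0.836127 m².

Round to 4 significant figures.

22.52 atm

639.0 kN × 1000 → 639000 N
0.3349 yd² × 0.836127 → 0.280019 m²
P = F / A = 639000 N / 0.280019 m² = 2.28199×10⁶ Pa
2.28199×10⁶ Pa ÷ (101325 Pa/atm) = 22.5215 atm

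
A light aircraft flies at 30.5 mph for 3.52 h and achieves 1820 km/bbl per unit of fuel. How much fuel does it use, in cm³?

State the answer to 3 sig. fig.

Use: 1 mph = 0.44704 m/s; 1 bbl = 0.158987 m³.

30.5 mph → 13.6347 m/s
3.52 h → 12672 s
d = v × t = 13.6347 × 12672 = 172779 m
1820 km/bbl → 1.14475×10⁷ m/m³
V = d / (distance per unit fuel) = 172779 / 1.14475×10⁷ = 0.0150932 m³
In cm³: 0.0150932 / 10⁻⁶ = 15093.2 cm³

1.51×10⁴ cm³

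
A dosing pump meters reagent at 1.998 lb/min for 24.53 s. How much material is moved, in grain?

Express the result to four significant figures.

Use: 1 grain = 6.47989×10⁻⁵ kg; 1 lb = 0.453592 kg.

1.998 lb/min → 0.0151046 kg/s
m = ṁ × t = 0.0151046 × 24.53 = 0.370516 kg
In grain: 0.370516 / 6.47989×10⁻⁵ = 5717.94 grain

5718 grain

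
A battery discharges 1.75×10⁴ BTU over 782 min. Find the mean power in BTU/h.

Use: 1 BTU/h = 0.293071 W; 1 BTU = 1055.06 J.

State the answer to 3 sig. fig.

1.75×10⁴ BTU × 1055.06 = 1.84636×10⁷ J
782 min × 60 = 46920 s
P = E / t = 1.84636×10⁷ J / 46920 s = 393.512 W
393.512 W ÷ (0.293071 W/BTU/h) = 1342.72 BTU/h

1340 BTU/h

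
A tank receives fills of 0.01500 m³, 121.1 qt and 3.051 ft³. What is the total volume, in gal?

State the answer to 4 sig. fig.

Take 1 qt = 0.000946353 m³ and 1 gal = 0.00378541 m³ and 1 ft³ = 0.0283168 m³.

0.01500 m³ (already m³)
121.1 qt × 0.000946353 = 0.114603 m³
3.051 ft³ × 0.0283168 = 0.0863946 m³
Total: 0.015 + 0.114603 + 0.0863946 = 0.215998 m³
In gal: 0.215998 / 0.00378541 = 57.0607 gal

57.06 gal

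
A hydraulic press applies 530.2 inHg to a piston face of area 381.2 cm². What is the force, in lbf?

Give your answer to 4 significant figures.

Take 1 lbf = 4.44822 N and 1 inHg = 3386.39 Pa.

1.539×10⁴ lbf

530.2 inHg × 3386.39 = 1.79546×10⁶ Pa
381.2 cm² × 0.0001 = 0.03812 m²
F = P × A = 1.79546×10⁶ Pa × 0.03812 m² = 68442.9 N
68442.9 N ÷ (4.44822 N/lbf) = 15386.6 lbf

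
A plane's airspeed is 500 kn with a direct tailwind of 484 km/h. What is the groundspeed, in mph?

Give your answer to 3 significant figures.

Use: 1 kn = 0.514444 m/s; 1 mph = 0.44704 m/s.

500 kn × 0.514444 = 257.222 m/s
484 km/h × (1/3.6) = 134.444 m/s
Sum: 257.222 + 134.444 = 391.666 m/s
In mph: 391.666 / 0.44704 = 876.132 mph

876 mph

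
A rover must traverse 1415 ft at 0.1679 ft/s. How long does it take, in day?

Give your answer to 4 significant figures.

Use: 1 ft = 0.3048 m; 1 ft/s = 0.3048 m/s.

1415 ft × 0.3048 = 431.292 m
0.1679 ft/s × 0.3048 = 0.0511759 m/s
t = d / v = 431.292 m / 0.0511759 m/s = 8427.64 s
8427.64 s ÷ (86400 s/day) = 0.0975421 day

0.09754 day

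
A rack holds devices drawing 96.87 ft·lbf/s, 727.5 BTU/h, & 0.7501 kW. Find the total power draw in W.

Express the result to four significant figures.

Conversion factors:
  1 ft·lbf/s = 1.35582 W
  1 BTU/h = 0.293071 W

1095 W

96.87 ft·lbf/s × 1.35582 = 131.338 W
727.5 BTU/h × 0.293071 = 213.209 W
0.7501 kW × 1000 = 750.1 W
Sum: 131.338 + 213.209 + 750.1 = 1094.65 W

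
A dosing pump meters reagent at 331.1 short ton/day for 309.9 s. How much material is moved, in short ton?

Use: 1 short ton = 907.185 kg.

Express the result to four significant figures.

331.1 short ton/day → 3.47649 kg/s
m = ṁ × t = 3.47649 × 309.9 = 1077.36 kg
In short ton: 1077.36 / 907.185 = 1.18759 short ton

1.188 short ton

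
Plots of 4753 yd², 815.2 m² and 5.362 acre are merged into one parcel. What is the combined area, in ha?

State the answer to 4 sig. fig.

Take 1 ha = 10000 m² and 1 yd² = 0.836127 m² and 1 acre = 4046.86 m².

4753 yd² × 0.836127 = 3974.11 m²
815.2 m² (already m²)
5.362 acre × 4046.86 = 21699.3 m²
Total: 3974.11 + 815.2 + 21699.3 = 26488.6 m²
In ha: 26488.6 / 10000 = 2.64886 ha

2.649 ha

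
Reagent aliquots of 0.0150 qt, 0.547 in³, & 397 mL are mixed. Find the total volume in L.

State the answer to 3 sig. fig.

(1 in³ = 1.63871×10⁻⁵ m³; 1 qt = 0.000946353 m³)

0.0150 qt × 0.000946353 = 1.41953×10⁻⁵ m³
0.547 in³ × 1.63871×10⁻⁵ = 8.96374×10⁻⁶ m³
397 mL × 10⁻⁶ = 3.97×10⁻⁴ m³
Combined: 1.41953×10⁻⁵ + 8.96374×10⁻⁶ + 3.97×10⁻⁴ = 4.20159×10⁻⁴ m³
In L: 4.20159×10⁻⁴ / 0.001 = 0.420159 L

0.420 L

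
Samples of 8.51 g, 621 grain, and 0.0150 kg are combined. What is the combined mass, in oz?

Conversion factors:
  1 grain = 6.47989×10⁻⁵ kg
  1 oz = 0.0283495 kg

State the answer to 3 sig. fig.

8.51 g × 0.001 = 0.00851 kg
621 grain × 6.47989×10⁻⁵ = 0.0402401 kg
0.0150 kg (already kg)
Sum: 0.00851 + 0.0402401 + 0.015 = 0.0637501 kg
In oz: 0.0637501 / 0.0283495 = 2.24872 oz

2.25 oz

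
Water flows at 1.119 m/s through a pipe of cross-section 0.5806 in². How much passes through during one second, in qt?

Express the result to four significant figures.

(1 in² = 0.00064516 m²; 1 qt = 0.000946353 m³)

0.4429 qt

0.5806 in² × 0.00064516 → 3.7458×10⁻⁴ m²
V = v × A × t = 1.119 m/s × 3.7458×10⁻⁴ m² × 1 s = 4.19155×10⁻⁴ m³
4.19155×10⁻⁴ m³ ÷ (0.000946353 m³/qt) = 0.442916 qt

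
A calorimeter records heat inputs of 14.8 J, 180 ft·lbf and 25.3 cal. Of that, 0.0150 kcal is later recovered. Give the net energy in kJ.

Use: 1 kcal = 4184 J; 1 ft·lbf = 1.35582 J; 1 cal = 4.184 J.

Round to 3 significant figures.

14.8 J (already J)
180 ft·lbf × 1.35582 = 244.048 J
25.3 cal × 4.184 = 105.855 J
0.0150 kcal × 4184 = 62.76 J
Sum: 14.8 + 244.048 + 105.855 − 62.76 = 301.943 J
In kJ: 301.943 / 1000 = 0.301943 kJ

0.302 kJ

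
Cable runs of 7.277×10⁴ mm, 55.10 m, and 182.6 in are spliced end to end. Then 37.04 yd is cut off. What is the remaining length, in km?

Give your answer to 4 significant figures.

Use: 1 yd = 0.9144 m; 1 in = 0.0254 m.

0.09864 km

7.277×10⁴ mm × 0.001 → 72.77 m
55.10 m (already m)
182.6 in × 0.0254 → 4.63804 m
37.04 yd × 0.9144 → 33.8694 m
Net: 72.77 + 55.1 + 4.63804 − 33.8694 = 98.6386 m
In km: 98.6386 / 1000 = 0.0986386 km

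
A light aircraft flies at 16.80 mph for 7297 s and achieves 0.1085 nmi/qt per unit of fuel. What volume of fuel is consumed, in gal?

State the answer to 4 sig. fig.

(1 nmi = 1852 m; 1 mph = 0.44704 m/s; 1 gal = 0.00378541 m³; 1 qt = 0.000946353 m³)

16.80 mph → 7.51027 m/s
d = v × t = 7.51027 × 7297 = 54802.4 m
0.1085 nmi/qt → 212333 m/m³
V = d / (distance per unit fuel) = 54802.4 / 212333 = 0.258096 m³
In gal: 0.258096 / 0.00378541 = 68.1818 gal

68.18 gal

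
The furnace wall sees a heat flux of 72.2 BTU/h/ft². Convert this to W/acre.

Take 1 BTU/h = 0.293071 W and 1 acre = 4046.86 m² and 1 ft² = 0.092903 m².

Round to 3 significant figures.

72.2 BTU/h/ft² × 0.293071 W/BTU/h ÷ 0.092903 m²/ft² = 227.761 W/m²
227.761 W/m² × 4046.86 m²/acre = 921717 W/acre

9.22×10⁵ W/acre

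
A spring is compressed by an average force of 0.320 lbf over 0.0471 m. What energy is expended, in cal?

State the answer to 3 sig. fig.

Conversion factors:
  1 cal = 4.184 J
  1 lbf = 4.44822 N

0.320 lbf × 4.44822 → 1.42343 N
W = F × d = 1.42343 N × 0.0471 m = 0.0670436 J
0.0670436 J ÷ (4.184 J/cal) = 0.0160238 cal

0.0160 cal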